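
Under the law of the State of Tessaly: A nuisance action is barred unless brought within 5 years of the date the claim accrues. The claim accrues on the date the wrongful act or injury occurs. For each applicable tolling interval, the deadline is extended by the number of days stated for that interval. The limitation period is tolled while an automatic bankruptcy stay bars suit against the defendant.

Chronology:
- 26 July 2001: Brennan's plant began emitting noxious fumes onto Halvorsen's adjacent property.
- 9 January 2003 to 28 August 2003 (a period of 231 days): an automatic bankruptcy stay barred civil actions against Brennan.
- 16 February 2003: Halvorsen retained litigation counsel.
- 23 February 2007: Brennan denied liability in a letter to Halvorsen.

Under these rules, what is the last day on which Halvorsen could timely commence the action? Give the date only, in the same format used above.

The claim accrued on 26 July 2001, when the wrongful act occurred.
The untolled deadline — 5 years after 26 July 2001 — is 26 July 2006.
Because the automatic bankruptcy stay ran from 9 January 2003 to 28 August 2003, the deadline is extended by 231 days to 14 March 2007.
None of the other events listed affects the running of the period under the stated rules.

14 March 2007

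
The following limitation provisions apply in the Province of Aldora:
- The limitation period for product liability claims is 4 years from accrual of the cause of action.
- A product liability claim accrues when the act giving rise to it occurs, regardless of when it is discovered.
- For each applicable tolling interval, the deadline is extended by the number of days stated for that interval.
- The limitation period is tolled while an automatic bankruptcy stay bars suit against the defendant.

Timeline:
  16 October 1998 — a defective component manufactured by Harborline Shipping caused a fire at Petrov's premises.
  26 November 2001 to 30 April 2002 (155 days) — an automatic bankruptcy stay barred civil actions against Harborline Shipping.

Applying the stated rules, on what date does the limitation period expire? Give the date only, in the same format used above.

The limitation period began to run on 16 October 1998.
Adding the 4 years base period to 16 October 1998 gives a deadline of 16 October 2002, before any tolling.
The period was tolled for 155 days by the automatic bankruptcy stay (26 November 2001 to 30 April 2002), pushing the deadline to 20 March 2003.

20 March 2003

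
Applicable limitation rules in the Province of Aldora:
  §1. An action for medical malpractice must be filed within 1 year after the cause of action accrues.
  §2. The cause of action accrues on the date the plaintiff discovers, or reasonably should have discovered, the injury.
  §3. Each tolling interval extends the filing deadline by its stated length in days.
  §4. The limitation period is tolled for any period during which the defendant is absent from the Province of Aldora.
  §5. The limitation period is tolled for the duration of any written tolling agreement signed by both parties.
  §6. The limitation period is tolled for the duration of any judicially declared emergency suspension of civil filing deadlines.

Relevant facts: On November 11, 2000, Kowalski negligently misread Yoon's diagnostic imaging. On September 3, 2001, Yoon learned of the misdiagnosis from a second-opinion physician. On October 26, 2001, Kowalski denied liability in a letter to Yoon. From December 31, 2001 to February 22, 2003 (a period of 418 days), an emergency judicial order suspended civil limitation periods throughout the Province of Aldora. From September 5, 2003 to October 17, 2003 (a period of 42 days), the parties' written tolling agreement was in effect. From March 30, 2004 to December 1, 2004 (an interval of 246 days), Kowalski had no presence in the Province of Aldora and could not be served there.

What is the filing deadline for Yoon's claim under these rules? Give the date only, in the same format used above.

Under the discovery rule, the claim accrued on September 3, 2001, when Yoon discovered the injury — not on the November 11, 2000 date of the underlying act.
Adding the 1 year base period to September 3, 2001 gives a deadline of September 3, 2002, before any tolling.
Because the emergency suspension of filing deadlines ran from December 31, 2001 to February 22, 2003, the deadline is extended by 418 days to October 26, 2003.
Because the written tolling agreement ran from September 5, 2003 to October 17, 2003, the deadline is extended by 42 days to December 7, 2003.
The defendant's absence from the jurisdiction starting March 30, 2004 came too late — the period had run on December 7, 2003 — and so does not extend the deadline.
None of the other events listed affects the running of the period under the stated rules.

December 7, 2003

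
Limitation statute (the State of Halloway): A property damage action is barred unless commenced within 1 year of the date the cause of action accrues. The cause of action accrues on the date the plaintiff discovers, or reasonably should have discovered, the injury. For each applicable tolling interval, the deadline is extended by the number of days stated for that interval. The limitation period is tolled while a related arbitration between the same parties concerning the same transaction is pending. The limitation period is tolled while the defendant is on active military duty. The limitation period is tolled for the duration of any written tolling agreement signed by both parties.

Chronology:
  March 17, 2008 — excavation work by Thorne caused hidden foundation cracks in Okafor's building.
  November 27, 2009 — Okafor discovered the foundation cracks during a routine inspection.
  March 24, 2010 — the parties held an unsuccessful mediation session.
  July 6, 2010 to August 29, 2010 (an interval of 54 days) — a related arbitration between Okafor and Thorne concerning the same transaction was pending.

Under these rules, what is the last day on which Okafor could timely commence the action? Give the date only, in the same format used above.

Under the discovery rule, the claim accrued on November 27, 2009, when Okafor discovered the injury — not on the March 17, 2008 date of the underlying act.
The untolled deadline — 1 year after November 27, 2009 — is November 27, 2010.
Because the pending related arbitration ran from July 6, 2010 to August 29, 2010, the deadline is extended by 54 days to January 20, 2011.
The other events in the timeline have no effect on the limitation period under the stated rules.

January 20, 2011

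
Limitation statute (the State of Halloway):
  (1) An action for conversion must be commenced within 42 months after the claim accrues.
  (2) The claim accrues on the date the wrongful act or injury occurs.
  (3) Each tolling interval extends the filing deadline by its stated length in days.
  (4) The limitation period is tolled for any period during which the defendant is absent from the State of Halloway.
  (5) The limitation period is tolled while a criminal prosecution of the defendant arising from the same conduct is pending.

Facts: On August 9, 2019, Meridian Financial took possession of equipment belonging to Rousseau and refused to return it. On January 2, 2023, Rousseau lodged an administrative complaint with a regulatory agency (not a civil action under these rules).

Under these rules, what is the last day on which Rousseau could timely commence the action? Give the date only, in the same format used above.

The claim accrued on August 9, 2019, when the wrongful act occurred.
42 months from August 9, 2019 is February 9, 2023.
Nothing else in the chronology tolls or restarts the period.

February 9, 2023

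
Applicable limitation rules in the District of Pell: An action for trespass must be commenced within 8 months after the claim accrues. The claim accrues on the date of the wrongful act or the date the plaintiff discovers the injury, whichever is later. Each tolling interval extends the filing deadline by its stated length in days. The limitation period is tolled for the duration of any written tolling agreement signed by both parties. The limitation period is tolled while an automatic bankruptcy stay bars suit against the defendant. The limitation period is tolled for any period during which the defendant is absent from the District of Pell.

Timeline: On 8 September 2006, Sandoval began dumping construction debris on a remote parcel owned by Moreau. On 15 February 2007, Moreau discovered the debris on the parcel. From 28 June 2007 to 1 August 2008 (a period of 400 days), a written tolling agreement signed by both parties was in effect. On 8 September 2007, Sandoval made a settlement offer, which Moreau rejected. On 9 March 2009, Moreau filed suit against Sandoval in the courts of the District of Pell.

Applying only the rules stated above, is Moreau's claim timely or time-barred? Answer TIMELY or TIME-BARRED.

TIME-BARRED

Taking the later of the act (8 September 2006) and discovery (15 February 2007), the claim accrued on 15 February 2007.
8 months from 15 February 2007 is 15 October 2007.
Because the written tolling agreement ran from 28 June 2007 to 1 August 2008, the deadline is extended by 400 days to 18 November 2008.
None of the other events listed affects the running of the period under the stated rules.
Filing on 9 March 2009 missed the 18 November 2008 deadline — the action is time-barred.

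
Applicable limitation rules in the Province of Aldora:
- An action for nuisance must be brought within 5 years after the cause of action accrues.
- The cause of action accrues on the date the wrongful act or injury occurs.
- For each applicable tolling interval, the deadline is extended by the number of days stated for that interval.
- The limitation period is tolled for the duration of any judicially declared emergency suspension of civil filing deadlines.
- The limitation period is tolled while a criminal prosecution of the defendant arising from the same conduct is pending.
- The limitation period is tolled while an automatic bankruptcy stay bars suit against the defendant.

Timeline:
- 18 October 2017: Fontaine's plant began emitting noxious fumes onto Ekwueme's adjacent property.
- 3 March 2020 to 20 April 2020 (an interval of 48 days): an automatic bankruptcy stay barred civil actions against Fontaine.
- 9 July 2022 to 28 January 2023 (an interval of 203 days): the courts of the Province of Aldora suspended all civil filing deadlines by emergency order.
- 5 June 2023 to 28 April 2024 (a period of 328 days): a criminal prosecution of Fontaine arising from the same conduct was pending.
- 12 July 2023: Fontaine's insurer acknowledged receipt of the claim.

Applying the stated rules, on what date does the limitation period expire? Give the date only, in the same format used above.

The limitation period began to run on 18 October 2017.
Adding the 5 years base period to 18 October 2017 gives a deadline of 18 October 2022, before any tolling.
The automatic bankruptcy stay from 3 March 2020 to 20 April 2020 tolled the period for 48 days, extending the deadline to 5 December 2022.
Because the emergency suspension of filing deadlines ran from 9 July 2022 to 28 January 2023, the deadline is extended by 203 days to 26 June 2023.
Because the pending criminal prosecution ran from 5 June 2023 to 28 April 2024, the deadline is extended by 328 days to 19 May 2024.
The other events in the timeline have no effect on the limitation period under the stated rules.

19 May 2024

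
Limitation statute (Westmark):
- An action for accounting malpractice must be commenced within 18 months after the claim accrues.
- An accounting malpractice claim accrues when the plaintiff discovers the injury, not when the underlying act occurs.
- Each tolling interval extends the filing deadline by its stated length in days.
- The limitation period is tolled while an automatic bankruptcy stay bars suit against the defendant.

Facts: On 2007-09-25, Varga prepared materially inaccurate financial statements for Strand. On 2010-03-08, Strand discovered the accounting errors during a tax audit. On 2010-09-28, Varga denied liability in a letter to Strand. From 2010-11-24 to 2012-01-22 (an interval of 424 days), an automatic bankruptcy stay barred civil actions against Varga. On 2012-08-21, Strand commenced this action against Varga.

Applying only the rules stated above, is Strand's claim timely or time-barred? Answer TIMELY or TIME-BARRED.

Accrual is tied to discovery, so the period began on 2010-03-08 rather than on 2007-09-25 when the act occurred.
The untolled deadline — 18 months after 2010-03-08 — is 2011-09-08.
The automatic bankruptcy stay from 2010-11-24 to 2012-01-22 tolled the period for 424 days, extending the deadline to 2012-11-05.
Nothing else in the chronology tolls or restarts the period.
The 2012-08-21 filing precedes the 2012-11-05 deadline; the claim is timely.

TIMELY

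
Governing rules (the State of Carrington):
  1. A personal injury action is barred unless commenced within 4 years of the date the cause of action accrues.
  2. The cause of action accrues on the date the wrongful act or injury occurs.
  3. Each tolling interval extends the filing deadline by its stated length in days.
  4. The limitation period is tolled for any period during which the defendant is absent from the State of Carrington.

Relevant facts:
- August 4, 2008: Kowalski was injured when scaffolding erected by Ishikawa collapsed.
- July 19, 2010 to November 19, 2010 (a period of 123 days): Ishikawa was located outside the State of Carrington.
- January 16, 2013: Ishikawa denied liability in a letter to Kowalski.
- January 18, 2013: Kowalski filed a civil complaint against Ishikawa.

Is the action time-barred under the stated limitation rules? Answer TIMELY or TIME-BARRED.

The limitation period began to run on August 4, 2008.
The untolled deadline — 4 years after August 4, 2008 — is August 4, 2012.
The defendant's absence from the jurisdiction from July 19, 2010 to November 19, 2010 tolled the period for 123 days, extending the deadline to December 5, 2012.
None of the other events listed affects the running of the period under the stated rules.
Kowalski filed on January 18, 2013, after the December 5, 2012 deadline, so the action is time-barred.

TIME-BARRED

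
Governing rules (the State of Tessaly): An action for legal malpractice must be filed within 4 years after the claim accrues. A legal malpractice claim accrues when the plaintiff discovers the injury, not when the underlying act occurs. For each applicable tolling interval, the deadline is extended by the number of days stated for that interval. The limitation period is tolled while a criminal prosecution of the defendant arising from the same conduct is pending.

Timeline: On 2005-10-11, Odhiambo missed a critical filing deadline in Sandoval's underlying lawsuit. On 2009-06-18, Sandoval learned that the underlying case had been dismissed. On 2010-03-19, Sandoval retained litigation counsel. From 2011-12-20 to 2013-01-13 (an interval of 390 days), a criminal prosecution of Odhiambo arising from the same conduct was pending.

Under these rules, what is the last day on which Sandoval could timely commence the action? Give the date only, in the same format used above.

2014-07-13

Accrual is tied to discovery, so the period began on 2009-06-18 rather than on 2005-10-11 when the act occurred.
4 years from 2009-06-18 is 2013-06-18.
The pending criminal prosecution from 2011-12-20 to 2013-01-13 tolled the period for 390 days, extending the deadline to 2014-07-13.
None of the other events listed affects the running of the period under the stated rules.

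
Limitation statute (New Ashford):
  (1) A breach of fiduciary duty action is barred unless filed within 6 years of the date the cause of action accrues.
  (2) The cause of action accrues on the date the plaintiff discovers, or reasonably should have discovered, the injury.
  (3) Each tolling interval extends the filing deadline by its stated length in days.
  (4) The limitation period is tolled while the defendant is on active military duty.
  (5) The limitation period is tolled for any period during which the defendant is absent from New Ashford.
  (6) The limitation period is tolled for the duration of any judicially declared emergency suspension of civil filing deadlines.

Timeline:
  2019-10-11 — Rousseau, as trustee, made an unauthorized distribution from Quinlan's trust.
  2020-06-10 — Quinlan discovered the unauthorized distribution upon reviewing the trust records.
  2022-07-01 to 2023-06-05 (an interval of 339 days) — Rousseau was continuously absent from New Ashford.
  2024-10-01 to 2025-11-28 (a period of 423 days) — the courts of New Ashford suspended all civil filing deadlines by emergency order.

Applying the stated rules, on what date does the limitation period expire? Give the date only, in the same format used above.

2028-07-11

Under the discovery rule, the claim accrued on 2020-06-10, when Quinlan discovered the injury — not on the 2019-10-11 date of the underlying act.
The untolled deadline — 6 years after 2020-06-10 — is 2026-06-10.
Because the defendant's absence from the jurisdiction ran from 2022-07-01 to 2023-06-05, the deadline is extended by 339 days to 2027-05-15.
The emergency suspension of filing deadlines from 2024-10-01 to 2025-11-28 tolled the period for 423 days, extending the deadline to 2028-07-11.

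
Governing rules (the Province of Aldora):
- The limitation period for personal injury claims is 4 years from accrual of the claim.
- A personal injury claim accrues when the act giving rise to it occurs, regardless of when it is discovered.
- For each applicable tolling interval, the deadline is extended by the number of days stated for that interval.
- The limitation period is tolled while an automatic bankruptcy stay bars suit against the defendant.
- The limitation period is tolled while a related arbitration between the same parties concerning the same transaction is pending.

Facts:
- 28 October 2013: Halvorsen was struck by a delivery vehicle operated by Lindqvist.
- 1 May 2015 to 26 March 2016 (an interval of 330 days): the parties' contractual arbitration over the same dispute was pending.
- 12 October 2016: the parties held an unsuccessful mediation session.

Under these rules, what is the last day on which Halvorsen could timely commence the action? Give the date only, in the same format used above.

The claim accrued on 28 October 2013, when the wrongful act occurred.
4 years from 28 October 2013 is 28 October 2017.
The period was tolled for 330 days by the pending related arbitration (1 May 2015 to 26 March 2016), pushing the deadline to 23 September 2018.
The other events in the timeline have no effect on the limitation period under the stated rules.

23 September 2018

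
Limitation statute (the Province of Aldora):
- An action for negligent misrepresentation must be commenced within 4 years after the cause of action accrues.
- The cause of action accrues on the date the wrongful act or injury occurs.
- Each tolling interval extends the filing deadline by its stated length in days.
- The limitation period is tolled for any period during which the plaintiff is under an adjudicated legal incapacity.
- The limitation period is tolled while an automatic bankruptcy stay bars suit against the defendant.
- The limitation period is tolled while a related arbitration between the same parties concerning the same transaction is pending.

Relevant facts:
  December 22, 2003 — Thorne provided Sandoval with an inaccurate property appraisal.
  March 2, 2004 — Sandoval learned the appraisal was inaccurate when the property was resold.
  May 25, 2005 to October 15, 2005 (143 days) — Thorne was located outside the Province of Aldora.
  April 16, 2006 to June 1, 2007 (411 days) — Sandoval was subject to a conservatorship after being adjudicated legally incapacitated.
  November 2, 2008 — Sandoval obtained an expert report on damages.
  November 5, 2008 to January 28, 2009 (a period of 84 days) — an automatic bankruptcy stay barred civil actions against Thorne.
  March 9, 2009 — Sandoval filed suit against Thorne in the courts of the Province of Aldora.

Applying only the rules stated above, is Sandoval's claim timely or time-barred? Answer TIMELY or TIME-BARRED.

TIMELY

Because the rule ties accrual to occurrence, the claim accrued on December 22, 2003, not on the March 2, 2004 discovery date.
Adding the 4 years base period to December 22, 2003 gives a deadline of December 22, 2007, before any tolling.
The period was tolled for 411 days by the plaintiff's legal incapacity (April 16, 2006 to June 1, 2007), pushing the deadline to February 5, 2009.
Because the automatic bankruptcy stay ran from November 5, 2008 to January 28, 2009, the deadline is extended by 84 days to April 30, 2009.
No stated provision tolls the period for the defendant's absence, so the interval from May 25, 2005 to October 15, 2005 has no effect on the deadline.
Nothing else in the chronology tolls or restarts the period.
Sandoval filed on March 9, 2009, before the April 30, 2009 deadline, so the action is timely.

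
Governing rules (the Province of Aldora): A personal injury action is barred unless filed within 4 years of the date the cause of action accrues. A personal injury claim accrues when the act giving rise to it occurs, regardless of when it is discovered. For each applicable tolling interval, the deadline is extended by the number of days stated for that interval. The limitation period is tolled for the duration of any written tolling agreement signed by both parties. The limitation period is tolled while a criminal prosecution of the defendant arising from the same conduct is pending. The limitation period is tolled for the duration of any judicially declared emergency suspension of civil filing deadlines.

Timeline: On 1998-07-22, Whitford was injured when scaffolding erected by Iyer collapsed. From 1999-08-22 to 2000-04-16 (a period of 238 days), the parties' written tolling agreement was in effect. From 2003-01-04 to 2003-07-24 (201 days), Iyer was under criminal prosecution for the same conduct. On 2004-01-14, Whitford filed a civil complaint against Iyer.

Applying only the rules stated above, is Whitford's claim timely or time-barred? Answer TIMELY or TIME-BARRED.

TIME-BARRED

The claim accrued on 1998-07-22, when the wrongful act occurred.
4 years from 1998-07-22 is 2002-07-22.
The period was tolled for 238 days by the written tolling agreement (1999-08-22 to 2000-04-16), pushing the deadline to 2003-03-17.
The pending criminal prosecution from 2003-01-04 to 2003-07-24 tolled the period for 201 days, extending the deadline to 2003-10-04.
Whitford filed on 2004-01-14, after the 2003-10-04 deadline, so the action is time-barred.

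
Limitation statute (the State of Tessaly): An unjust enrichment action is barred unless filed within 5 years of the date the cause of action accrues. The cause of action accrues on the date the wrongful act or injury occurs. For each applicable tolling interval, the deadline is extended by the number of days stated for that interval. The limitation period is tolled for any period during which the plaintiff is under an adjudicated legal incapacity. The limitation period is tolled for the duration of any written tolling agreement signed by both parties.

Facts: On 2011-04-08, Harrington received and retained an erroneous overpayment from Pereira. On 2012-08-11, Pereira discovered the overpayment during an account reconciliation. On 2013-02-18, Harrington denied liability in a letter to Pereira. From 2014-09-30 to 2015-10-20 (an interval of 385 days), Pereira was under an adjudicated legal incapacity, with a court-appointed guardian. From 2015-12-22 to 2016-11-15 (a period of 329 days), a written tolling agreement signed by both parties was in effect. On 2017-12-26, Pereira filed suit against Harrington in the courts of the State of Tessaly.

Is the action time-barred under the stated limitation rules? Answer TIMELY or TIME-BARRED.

TIMELY

Accrual is governed by the date of the act, so the period began to run on 2011-04-08; the later discovery on 2012-08-11 is irrelevant under the stated rule.
The untolled deadline — 5 years after 2011-04-08 — is 2016-04-08.
The plaintiff's legal incapacity from 2014-09-30 to 2015-10-20 tolled the period for 385 days, extending the deadline to 2017-04-28.
The written tolling agreement from 2015-12-22 to 2016-11-15 tolled the period for 329 days, extending the deadline to 2018-03-23.
None of the other events listed affects the running of the period under the stated rules.
The 2017-12-26 filing precedes the 2018-03-23 deadline; the claim is timely.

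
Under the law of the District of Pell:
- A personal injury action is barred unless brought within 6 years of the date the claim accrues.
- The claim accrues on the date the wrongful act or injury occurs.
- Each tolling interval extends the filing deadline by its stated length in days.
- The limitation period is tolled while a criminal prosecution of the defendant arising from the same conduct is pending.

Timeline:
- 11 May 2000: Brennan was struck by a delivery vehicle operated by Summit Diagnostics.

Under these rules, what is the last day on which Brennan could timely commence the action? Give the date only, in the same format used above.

The claim accrued on 11 May 2000, the date of the act.
The untolled deadline — 6 years after 11 May 2000 — is 11 May 2006.

11 May 2006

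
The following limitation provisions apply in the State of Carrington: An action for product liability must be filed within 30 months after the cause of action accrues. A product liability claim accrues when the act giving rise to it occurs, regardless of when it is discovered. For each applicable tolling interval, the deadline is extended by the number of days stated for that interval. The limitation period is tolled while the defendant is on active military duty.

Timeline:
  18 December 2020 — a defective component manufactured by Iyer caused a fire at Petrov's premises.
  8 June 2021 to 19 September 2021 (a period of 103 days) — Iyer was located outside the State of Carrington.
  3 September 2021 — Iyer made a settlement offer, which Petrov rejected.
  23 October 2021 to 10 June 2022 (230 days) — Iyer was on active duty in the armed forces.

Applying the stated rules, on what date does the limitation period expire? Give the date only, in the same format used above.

The limitation period began to run on 18 December 2020.
Adding the 30 months base period to 18 December 2020 gives a deadline of 18 June 2023, before any tolling.
The defendant's active military service from 23 October 2021 to 10 June 2022 tolled the period for 230 days, extending the deadline to 3 February 2024.
Although the defendant's absence ran from 8 June 2021 to 19 September 2021, the stated rules do not make that a tolling event, so it is disregarded.
Nothing else in the chronology tolls or restarts the period.

3 February 2024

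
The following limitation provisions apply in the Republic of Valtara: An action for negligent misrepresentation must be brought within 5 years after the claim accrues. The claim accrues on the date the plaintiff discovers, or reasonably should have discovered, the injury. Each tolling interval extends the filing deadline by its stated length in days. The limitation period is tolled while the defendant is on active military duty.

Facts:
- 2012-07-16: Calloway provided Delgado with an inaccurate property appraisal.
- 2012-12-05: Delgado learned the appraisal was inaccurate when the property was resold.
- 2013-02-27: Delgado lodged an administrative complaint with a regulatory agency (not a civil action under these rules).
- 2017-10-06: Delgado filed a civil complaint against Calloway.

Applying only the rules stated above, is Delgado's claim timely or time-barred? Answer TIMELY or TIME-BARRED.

Accrual is tied to discovery, so the period began on 2012-12-05 rather than on 2012-07-16 when the act occurred.
5 years from 2012-12-05 is 2017-12-05.
The other events in the timeline have no effect on the limitation period under the stated rules.
The 2017-10-06 filing precedes the 2017-12-05 deadline; the claim is timely.

TIMELY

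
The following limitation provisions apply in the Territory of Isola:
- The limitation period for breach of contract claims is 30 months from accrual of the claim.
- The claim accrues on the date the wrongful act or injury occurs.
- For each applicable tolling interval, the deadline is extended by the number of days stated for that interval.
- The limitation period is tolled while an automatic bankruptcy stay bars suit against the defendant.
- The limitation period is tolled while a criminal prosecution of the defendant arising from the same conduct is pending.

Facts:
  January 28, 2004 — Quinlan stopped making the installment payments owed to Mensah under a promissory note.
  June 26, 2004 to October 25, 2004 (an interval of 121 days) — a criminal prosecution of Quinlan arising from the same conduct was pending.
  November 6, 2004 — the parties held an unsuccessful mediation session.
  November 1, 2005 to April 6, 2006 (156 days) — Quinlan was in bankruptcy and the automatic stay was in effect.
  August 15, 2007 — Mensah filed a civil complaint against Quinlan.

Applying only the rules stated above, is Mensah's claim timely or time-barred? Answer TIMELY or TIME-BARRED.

The limitation period began to run on January 28, 2004.
30 months from January 28, 2004 is July 28, 2006.
The period was tolled for 121 days by the pending criminal prosecution (June 26, 2004 to October 25, 2004), pushing the deadline to November 26, 2006.
The automatic bankruptcy stay from November 1, 2005 to April 6, 2006 tolled the period for 156 days, extending the deadline to May 1, 2007.
The other events in the timeline have no effect on the limitation period under the stated rules.
Mensah filed on August 15, 2007, after the May 1, 2007 deadline, so the action is time-barred.

TIME-BARRED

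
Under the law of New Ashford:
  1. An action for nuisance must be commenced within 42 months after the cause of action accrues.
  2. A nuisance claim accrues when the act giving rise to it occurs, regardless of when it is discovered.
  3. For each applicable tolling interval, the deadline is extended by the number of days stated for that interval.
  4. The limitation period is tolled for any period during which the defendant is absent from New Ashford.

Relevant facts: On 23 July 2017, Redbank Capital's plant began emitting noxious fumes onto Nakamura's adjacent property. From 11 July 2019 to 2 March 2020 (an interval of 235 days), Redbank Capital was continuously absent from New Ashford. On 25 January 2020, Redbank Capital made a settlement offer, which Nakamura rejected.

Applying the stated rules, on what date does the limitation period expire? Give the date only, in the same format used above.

The cause of action accrued on 23 July 2017, the date of the act.
42 months from 23 July 2017 is 23 January 2021.
Because the defendant's absence from the jurisdiction ran from 11 July 2019 to 2 March 2020, the deadline is extended by 235 days to 15 September 2021.
None of the other events listed affects the running of the period under the stated rules.

15 September 2021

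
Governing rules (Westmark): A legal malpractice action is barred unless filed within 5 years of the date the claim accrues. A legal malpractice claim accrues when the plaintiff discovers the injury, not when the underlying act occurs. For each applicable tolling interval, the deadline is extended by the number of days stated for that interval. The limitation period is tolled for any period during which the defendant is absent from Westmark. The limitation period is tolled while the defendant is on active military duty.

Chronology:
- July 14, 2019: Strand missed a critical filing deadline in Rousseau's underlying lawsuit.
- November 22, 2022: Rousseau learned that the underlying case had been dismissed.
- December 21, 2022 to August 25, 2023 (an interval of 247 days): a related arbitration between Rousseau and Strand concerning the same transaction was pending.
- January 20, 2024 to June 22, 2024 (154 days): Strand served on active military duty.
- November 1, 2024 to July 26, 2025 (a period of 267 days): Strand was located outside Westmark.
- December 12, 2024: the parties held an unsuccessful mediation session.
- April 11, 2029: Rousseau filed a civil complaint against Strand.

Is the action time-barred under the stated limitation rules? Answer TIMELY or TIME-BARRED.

Under the discovery rule, the claim accrued on November 22, 2022, when Rousseau discovered the injury — not on the July 14, 2019 date of the underlying act.
The untolled deadline — 5 years after November 22, 2022 — is November 22, 2027.
The defendant's active military service from January 20, 2024 to June 22, 2024 tolled the period for 154 days, extending the deadline to April 24, 2028.
Because the defendant's absence from the jurisdiction ran from November 1, 2024 to July 26, 2025, the deadline is extended by 267 days to January 16, 2029.
Although a pending arbitration ran from December 21, 2022 to August 25, 2023, the stated rules do not make that a tolling event, so it is disregarded.
None of the other events listed affects the running of the period under the stated rules.
Rousseau filed on April 11, 2029, after the January 16, 2029 deadline, so the action is time-barred.

TIME-BARRED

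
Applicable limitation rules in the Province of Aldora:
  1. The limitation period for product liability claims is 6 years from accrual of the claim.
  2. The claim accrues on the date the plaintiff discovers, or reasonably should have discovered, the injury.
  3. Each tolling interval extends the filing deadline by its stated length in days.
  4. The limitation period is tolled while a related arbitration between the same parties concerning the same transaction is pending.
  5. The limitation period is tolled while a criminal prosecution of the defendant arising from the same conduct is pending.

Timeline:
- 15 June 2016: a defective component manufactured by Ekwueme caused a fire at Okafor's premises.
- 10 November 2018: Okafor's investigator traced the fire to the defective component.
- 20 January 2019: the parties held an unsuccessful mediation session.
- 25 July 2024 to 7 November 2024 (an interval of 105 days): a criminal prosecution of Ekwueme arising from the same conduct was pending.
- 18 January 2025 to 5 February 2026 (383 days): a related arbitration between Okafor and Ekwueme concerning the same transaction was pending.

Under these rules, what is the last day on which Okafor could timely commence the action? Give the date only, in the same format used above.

13 March 2026

The claim did not accrue until Okafor discovered the injury on 10 November 2018; the 15 June 2016 act date does not start the clock under the stated rule.
The untolled deadline — 6 years after 10 November 2018 — is 10 November 2024.
The pending criminal prosecution from 25 July 2024 to 7 November 2024 tolled the period for 105 days, extending the deadline to 23 February 2025.
Because the pending related arbitration ran from 18 January 2025 to 5 February 2026, the deadline is extended by 383 days to 13 March 2026.
Nothing else in the chronology tolls or restarts the period.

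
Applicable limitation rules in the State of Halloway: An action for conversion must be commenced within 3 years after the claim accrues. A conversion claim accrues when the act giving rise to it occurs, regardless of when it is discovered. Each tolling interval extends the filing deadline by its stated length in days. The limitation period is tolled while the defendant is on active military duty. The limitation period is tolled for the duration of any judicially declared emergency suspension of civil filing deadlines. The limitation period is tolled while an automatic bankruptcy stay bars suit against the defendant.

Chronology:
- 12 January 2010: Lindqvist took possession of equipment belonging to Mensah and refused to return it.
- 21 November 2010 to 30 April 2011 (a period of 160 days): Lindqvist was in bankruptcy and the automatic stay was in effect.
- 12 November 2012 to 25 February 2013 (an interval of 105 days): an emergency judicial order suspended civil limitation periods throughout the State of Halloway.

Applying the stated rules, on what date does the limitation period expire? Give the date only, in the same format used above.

The claim accrued on 12 January 2010, when the wrongful act occurred.
3 years from 12 January 2010 is 12 January 2013.
The automatic bankruptcy stay from 21 November 2010 to 30 April 2011 tolled the period for 160 days, extending the deadline to 21 June 2013.
The emergency suspension of filing deadlines from 12 November 2012 to 25 February 2013 tolled the period for 105 days, extending the deadline to 4 October 2013.

4 October 2013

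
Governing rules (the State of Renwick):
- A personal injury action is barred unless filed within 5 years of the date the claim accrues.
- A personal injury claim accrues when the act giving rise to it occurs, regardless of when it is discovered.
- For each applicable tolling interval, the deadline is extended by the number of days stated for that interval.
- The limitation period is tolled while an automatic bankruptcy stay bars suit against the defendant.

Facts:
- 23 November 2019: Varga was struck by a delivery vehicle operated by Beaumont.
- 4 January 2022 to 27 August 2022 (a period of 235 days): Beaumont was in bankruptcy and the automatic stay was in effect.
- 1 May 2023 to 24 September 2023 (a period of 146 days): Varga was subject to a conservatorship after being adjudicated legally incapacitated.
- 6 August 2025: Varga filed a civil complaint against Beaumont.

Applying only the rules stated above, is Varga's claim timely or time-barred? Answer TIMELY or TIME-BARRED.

The claim accrued on 23 November 2019, the date of the act.
Adding the 5 years base period to 23 November 2019 gives a deadline of 23 November 2024, before any tolling.
The period was tolled for 235 days by the automatic bankruptcy stay (4 January 2022 to 27 August 2022), pushing the deadline to 16 July 2025.
Although the plaintiff's incapacity ran from 1 May 2023 to 24 September 2023, the stated rules do not make that a tolling event, so it is disregarded.
Filing on 6 August 2025 missed the 16 July 2025 deadline — the action is time-barred.

TIME-BARRED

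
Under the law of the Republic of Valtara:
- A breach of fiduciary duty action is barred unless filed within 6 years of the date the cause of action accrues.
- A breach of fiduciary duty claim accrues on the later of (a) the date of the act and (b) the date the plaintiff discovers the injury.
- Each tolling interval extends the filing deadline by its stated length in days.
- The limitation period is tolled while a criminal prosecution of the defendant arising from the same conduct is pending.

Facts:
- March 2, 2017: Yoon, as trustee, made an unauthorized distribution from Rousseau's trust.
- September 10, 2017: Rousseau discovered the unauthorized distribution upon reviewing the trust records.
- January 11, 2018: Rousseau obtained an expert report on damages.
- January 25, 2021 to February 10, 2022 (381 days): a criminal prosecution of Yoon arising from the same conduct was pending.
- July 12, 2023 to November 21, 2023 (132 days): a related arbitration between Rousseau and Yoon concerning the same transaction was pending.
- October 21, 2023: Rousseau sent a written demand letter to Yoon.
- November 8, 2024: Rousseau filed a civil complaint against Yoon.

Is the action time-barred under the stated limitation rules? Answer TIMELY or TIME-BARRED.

The claim accrued on September 10, 2017 — the later of the March 2, 2017 act and the September 10, 2017 discovery.
The untolled deadline — 6 years after September 10, 2017 — is September 10, 2023.
The period was tolled for 381 days by the pending criminal prosecution (January 25, 2021 to February 10, 2022), pushing the deadline to September 25, 2024.
Although a pending arbitration ran from July 12, 2023 to November 21, 2023, the stated rules do not make that a tolling event, so it is disregarded.
Nothing else in the chronology tolls or restarts the period.
Rousseau filed on November 8, 2024, after the September 25, 2024 deadline, so the action is time-barred.

TIME-BARRED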